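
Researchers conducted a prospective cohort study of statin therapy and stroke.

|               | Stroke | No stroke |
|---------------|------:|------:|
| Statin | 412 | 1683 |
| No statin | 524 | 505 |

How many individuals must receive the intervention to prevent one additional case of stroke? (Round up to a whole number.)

Risk in treated group = 412/2095 = 0.19666; risk in control = 524/1029 = 0.50923.
Absolute risk reduction = 0.50923 − 0.19666 = 0.31257
NNT = 1 / ARR = 1 / 0.31257 = 3.199 → round up → 4

4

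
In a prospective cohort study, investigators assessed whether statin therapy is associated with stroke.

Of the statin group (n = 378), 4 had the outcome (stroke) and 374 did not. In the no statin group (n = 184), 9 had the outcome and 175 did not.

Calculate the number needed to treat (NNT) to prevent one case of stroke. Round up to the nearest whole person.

27

Risk in treated group = 4/378 = 0.01058; risk in control = 9/184 = 0.04891.
Absolute risk reduction = 0.04891 − 0.01058 = 0.03833
NNT = 1 / ARR = 1 / 0.03833 = 26.089 → round up → 27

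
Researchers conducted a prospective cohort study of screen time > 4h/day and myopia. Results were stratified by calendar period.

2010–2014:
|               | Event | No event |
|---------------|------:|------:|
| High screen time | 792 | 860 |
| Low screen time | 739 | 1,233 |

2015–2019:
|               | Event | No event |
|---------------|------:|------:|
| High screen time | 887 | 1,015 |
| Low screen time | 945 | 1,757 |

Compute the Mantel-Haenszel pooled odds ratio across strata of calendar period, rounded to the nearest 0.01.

1.58

OR_MH = Σ(aᵢdᵢ/nᵢ) / Σ(bᵢcᵢ/nᵢ), where nᵢ is the stratum total.
Stratum 1 (2010–2014): n = 3624; a·d/n = 792·1233/3624 = 269.4636; b·c/n = 860·739/3624 = 175.3698
Stratum 2 (2015–2019): n = 4604; a·d/n = 887·1757/4604 = 338.5011; b·c/n = 1015·945/4604 = 208.3351
OR_MH = (269.4636 + 338.5011) / (175.3698 + 208.3351) = 607.9647 / 383.7049 = 1.58446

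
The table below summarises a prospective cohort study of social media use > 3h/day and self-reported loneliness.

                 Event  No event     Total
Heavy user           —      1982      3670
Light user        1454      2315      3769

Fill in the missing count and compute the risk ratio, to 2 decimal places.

1.19

The missing cell is in the exposed row: 3670 − 1982 = 1688.
So a = 1688, b = 1982, c = 1454, d = 2315.
RR = [a/(a+b)] / [c/(c+d)] = (1688/3670) / (1454/3769) = 0.45995/0.38578 = 1.19225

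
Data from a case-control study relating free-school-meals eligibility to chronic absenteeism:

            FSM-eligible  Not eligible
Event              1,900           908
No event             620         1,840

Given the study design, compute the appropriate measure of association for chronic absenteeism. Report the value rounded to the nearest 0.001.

Reading the table with exposure as columns: a = 1900 (FSM-eligible, case), b = 620 (FSM-eligible, non-case), c = 908 (Not eligible, case), d = 1840.
This is a case-control study: participants were sampled on outcome status, so risks in the source population cannot be estimated directly — relative risk is not valid here. The odds ratio is the appropriate measure.
OR = (a·d)/(b·c) = (1900 × 1840) / (620 × 908) = 3496000 / 562960 = 6.21003

6.210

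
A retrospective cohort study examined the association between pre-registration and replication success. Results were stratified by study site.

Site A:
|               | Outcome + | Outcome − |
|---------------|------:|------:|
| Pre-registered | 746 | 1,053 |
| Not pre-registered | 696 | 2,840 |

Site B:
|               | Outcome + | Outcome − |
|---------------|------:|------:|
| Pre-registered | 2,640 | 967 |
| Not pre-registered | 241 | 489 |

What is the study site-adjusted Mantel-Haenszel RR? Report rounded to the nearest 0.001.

RR_MH = Σ(aᵢ·n₀ᵢ/nᵢ) / Σ(cᵢ·n₁ᵢ/nᵢ), with n₁ᵢ = aᵢ+bᵢ (exposed), n₀ᵢ = cᵢ+dᵢ (unexposed), nᵢ = n₁ᵢ+n₀ᵢ.
Stratum 1 (Site A): n₁ = 1799, n₀ = 3536, n = 5335; a·n₀/n = 746·3536/5335 = 494.4435; c·n₁/n = 696·1799/5335 = 234.6962
Stratum 2 (Site B): n₁ = 3607, n₀ = 730, n = 4337; a·n₀/n = 2640·730/4337 = 444.3625; c·n₁/n = 241·3607/4337 = 200.4351
RR_MH = (494.4435 + 444.3625) / (234.6962 + 200.4351) = 938.8059 / 435.1313 = 2.15752

2.158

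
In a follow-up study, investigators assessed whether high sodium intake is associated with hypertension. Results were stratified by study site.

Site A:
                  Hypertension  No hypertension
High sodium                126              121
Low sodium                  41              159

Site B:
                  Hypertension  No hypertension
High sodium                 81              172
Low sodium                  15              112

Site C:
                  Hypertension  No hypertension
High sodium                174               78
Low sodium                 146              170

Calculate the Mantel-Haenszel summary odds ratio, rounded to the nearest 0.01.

3.18

OR_MH = Σ(aᵢdᵢ/nᵢ) / Σ(bᵢcᵢ/nᵢ), where nᵢ is the stratum total.
Stratum 1 (Site A): n = 447; a·d/n = 126·159/447 = 44.8188; b·c/n = 121·41/447 = 11.0984
Stratum 2 (Site B): n = 380; a·d/n = 81·112/380 = 23.8737; b·c/n = 172·15/380 = 6.7895
Stratum 3 (Site C): n = 568; a·d/n = 174·170/568 = 52.0775; b·c/n = 78·146/568 = 20.0493
OR_MH = (44.8188 + 23.8737 + 52.0775) / (11.0984 + 6.7895 + 20.0493) = 120.7699 / 37.9372 = 3.18342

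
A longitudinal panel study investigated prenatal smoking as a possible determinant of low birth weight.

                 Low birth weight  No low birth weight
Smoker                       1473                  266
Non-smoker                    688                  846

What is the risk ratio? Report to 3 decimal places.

Cells: a = 1473, b = 266, c = 688, d = 846.
Risk in exposed = 1473/1739 = 0.84704; risk in unexposed = 688/1534 = 0.44850.
RR = 0.84704 / 0.44850 = 1.88860
The risk among the exposed is 1.89 times that among the unexposed.

1.889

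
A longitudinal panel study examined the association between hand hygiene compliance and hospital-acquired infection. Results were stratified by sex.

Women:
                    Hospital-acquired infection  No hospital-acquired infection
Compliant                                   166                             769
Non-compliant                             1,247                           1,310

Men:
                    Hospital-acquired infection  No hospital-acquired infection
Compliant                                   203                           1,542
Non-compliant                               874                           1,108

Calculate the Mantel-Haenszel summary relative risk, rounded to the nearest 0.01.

0.31

RR_MH = Σ(aᵢ·n₀ᵢ/nᵢ) / Σ(cᵢ·n₁ᵢ/nᵢ), with n₁ᵢ = aᵢ+bᵢ (exposed), n₀ᵢ = cᵢ+dᵢ (unexposed), nᵢ = n₁ᵢ+n₀ᵢ.
Stratum 1 (Women): n₁ = 935, n₀ = 2557, n = 3492; a·n₀/n = 166·2557/3492 = 121.5527; c·n₁/n = 1247·935/3492 = 333.8903
Stratum 2 (Men): n₁ = 1745, n₀ = 1982, n = 3727; a·n₀/n = 203·1982/3727 = 107.9544; c·n₁/n = 874·1745/3727 = 409.2112
RR_MH = (121.5527 + 107.9544) / (333.8903 + 409.2112) = 229.5071 / 743.1015 = 0.30885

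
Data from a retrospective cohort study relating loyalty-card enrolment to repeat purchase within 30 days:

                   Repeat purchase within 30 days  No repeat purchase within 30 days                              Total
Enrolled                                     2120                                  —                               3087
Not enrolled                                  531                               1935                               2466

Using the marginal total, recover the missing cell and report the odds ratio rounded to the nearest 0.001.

7.989

The missing cell is in the exposed row: 3087 − 2120 = 967.
So a = 2120, b = 967, c = 531, d = 1935.
OR = (a·d)/(b·c) = (2120 × 1935) / (967 × 531) = 4102200 / 513477 = 7.98906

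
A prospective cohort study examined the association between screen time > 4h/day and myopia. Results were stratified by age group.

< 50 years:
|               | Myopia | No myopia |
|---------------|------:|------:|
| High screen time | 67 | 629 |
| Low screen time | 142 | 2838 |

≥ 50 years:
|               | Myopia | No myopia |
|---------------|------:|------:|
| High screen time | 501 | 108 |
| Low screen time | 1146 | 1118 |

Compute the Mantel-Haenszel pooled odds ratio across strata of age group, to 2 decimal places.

OR_MH = Σ(aᵢdᵢ/nᵢ) / Σ(bᵢcᵢ/nᵢ), where nᵢ is the stratum total.
Stratum 1 (< 50 years): n = 3676; a·d/n = 67·2838/3676 = 51.7263; b·c/n = 629·142/3676 = 24.2976
Stratum 2 (≥ 50 years): n = 2873; a·d/n = 501·1118/2873 = 194.9593; b·c/n = 108·1146/2873 = 43.0797
OR_MH = (51.7263 + 194.9593) / (24.2976 + 43.0797) = 246.6856 / 67.3773 = 3.66126

3.66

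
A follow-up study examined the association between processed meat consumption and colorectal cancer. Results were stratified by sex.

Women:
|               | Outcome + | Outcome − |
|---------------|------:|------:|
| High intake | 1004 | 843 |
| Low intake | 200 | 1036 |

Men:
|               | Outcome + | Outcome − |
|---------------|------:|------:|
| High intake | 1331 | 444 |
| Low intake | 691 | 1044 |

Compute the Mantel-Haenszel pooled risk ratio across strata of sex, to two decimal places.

RR_MH = Σ(aᵢ·n₀ᵢ/nᵢ) / Σ(cᵢ·n₁ᵢ/nᵢ), with n₁ᵢ = aᵢ+bᵢ (exposed), n₀ᵢ = cᵢ+dᵢ (unexposed), nᵢ = n₁ᵢ+n₀ᵢ.
Stratum 1 (Women): n₁ = 1847, n₀ = 1236, n = 3083; a·n₀/n = 1004·1236/3083 = 402.5118; c·n₁/n = 200·1847/3083 = 119.8184
Stratum 2 (Men): n₁ = 1775, n₀ = 1735, n = 3510; a·n₀/n = 1331·1735/3510 = 657.9160; c·n₁/n = 691·1775/3510 = 349.4373
RR_MH = (402.5118 + 657.9160) / (119.8184 + 349.4373) = 1060.4278 / 469.2557 = 2.25981

2.26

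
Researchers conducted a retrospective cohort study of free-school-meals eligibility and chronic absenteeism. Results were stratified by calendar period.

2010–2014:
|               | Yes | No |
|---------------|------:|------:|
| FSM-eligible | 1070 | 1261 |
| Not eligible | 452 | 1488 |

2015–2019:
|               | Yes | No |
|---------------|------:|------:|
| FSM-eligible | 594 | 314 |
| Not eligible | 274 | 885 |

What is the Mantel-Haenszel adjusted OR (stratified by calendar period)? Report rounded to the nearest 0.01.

OR_MH = Σ(aᵢdᵢ/nᵢ) / Σ(bᵢcᵢ/nᵢ), where nᵢ is the stratum total.
Stratum 1 (2010–2014): n = 4271; a·d/n = 1070·1488/4271 = 372.7839; b·c/n = 1261·452/4271 = 133.4517
Stratum 2 (2015–2019): n = 2067; a·d/n = 594·885/2067 = 254.3251; b·c/n = 314·274/2067 = 41.6236
OR_MH = (372.7839 + 254.3251) / (133.4517 + 41.6236) = 627.1090 / 175.0753 = 3.58194

3.58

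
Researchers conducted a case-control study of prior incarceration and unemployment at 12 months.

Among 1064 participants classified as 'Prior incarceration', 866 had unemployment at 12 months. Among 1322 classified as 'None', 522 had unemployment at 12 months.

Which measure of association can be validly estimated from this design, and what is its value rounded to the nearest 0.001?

From the description: a = 866, b = 198, c = 522, d = 800.
This is a case-control study: participants were sampled on outcome status, so risks in the source population cannot be estimated directly — relative risk is not valid here. The odds ratio is the appropriate measure.
OR = (a·d)/(b·c) = (866 × 800) / (198 × 522) = 692800 / 103356 = 6.70305

6.703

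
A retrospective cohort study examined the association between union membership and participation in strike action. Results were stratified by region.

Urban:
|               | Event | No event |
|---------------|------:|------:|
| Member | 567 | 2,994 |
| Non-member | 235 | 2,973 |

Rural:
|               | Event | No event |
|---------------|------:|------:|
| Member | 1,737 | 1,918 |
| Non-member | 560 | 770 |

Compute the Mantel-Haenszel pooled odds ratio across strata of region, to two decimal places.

1.62

OR_MH = Σ(aᵢdᵢ/nᵢ) / Σ(bᵢcᵢ/nᵢ), where nᵢ is the stratum total.
Stratum 1 (Urban): n = 6769; a·d/n = 567·2973/6769 = 249.0310; b·c/n = 2994·235/6769 = 103.9430
Stratum 2 (Rural): n = 4985; a·d/n = 1737·770/4985 = 268.3029; b·c/n = 1918·560/4985 = 215.4624
OR_MH = (249.0310 + 268.3029) / (103.9430 + 215.4624) = 517.3339 / 319.4054 = 1.61968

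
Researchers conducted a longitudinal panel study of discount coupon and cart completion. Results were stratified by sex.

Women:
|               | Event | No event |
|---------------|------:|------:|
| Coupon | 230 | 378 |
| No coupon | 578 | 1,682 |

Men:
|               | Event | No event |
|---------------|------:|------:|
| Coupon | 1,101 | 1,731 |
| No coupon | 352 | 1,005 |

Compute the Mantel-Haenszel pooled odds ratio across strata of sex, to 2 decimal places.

1.80

OR_MH = Σ(aᵢdᵢ/nᵢ) / Σ(bᵢcᵢ/nᵢ), where nᵢ is the stratum total.
Stratum 1 (Women): n = 2868; a·d/n = 230·1682/2868 = 134.8884; b·c/n = 378·578/2868 = 76.1799
Stratum 2 (Men): n = 4189; a·d/n = 1101·1005/4189 = 264.1454; b·c/n = 1731·352/4189 = 145.4552
OR_MH = (134.8884 + 264.1454) / (76.1799 + 145.4552) = 399.0338 / 221.6352 = 1.80041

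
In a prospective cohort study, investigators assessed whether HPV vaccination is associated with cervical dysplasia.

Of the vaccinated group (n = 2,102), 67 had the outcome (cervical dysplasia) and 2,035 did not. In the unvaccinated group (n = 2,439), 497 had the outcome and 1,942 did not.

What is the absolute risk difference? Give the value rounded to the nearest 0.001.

From the description: a = 67, b = 2035, c = 497, d = 1942.
Risk in exposed = 67/2102 = 0.031874; risk in unexposed = 497/2439 = 0.203772.
Risk difference = 0.031874 − 0.203772 = -0.171898

-0.172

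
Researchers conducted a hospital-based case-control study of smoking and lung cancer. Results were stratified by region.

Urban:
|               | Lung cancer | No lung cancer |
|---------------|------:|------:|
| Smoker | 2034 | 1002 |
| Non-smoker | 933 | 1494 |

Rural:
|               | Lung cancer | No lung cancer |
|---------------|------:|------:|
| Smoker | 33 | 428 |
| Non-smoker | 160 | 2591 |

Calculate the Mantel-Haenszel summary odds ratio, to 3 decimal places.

OR_MH = Σ(aᵢdᵢ/nᵢ) / Σ(bᵢcᵢ/nᵢ), where nᵢ is the stratum total.
Stratum 1 (Urban): n = 5463; a·d/n = 2034·1494/5463 = 556.2504; b·c/n = 1002·933/5463 = 171.1269
Stratum 2 (Rural): n = 3212; a·d/n = 33·2591/3212 = 26.6199; b·c/n = 428·160/3212 = 21.3200
OR_MH = (556.2504 + 26.6199) / (171.1269 + 21.3200) = 582.8703 / 192.4469 = 3.02873

3.029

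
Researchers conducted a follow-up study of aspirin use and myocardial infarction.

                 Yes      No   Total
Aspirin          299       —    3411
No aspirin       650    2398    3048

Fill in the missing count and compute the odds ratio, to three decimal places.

The missing cell is in the exposed row: 3411 − 299 = 3112.
So a = 299, b = 3112, c = 650, d = 2398.
OR = (a·d)/(b·c) = (299 × 2398) / (3112 × 650) = 717002 / 2022800 = 0.35446

0.354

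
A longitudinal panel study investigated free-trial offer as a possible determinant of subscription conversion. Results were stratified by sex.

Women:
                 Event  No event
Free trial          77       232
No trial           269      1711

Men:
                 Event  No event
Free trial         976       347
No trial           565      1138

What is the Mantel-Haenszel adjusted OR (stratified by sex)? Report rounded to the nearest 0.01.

4.61

OR_MH = Σ(aᵢdᵢ/nᵢ) / Σ(bᵢcᵢ/nᵢ), where nᵢ is the stratum total.
Stratum 1 (Women): n = 2289; a·d/n = 77·1711/2289 = 57.5566; b·c/n = 232·269/2289 = 27.2643
Stratum 2 (Men): n = 3026; a·d/n = 976·1138/3026 = 367.0482; b·c/n = 347·565/3026 = 64.7902
OR_MH = (57.5566 + 367.0482) / (27.2643 + 64.7902) = 424.6048 / 92.0545 = 4.61254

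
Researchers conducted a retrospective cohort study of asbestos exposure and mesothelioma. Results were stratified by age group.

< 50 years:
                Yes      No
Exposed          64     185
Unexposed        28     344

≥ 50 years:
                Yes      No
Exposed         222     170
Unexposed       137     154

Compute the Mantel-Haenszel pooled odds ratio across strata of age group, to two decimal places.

2.01

OR_MH = Σ(aᵢdᵢ/nᵢ) / Σ(bᵢcᵢ/nᵢ), where nᵢ is the stratum total.
Stratum 1 (< 50 years): n = 621; a·d/n = 64·344/621 = 35.4525; b·c/n = 185·28/621 = 8.3414
Stratum 2 (≥ 50 years): n = 683; a·d/n = 222·154/683 = 50.0556; b·c/n = 170·137/683 = 34.0996
OR_MH = (35.4525 + 50.0556) / (8.3414 + 34.0996) = 85.5081 / 42.4409 = 2.01476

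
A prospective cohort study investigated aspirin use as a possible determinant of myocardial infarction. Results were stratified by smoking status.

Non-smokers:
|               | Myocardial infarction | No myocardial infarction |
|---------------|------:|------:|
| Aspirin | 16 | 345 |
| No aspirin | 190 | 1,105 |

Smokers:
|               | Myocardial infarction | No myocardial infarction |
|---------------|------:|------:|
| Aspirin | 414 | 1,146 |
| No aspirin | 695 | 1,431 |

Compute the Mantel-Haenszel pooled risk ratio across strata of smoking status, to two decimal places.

RR_MH = Σ(aᵢ·n₀ᵢ/nᵢ) / Σ(cᵢ·n₁ᵢ/nᵢ), with n₁ᵢ = aᵢ+bᵢ (exposed), n₀ᵢ = cᵢ+dᵢ (unexposed), nᵢ = n₁ᵢ+n₀ᵢ.
Stratum 1 (Non-smokers): n₁ = 361, n₀ = 1295, n = 1656; a·n₀/n = 16·1295/1656 = 12.5121; c·n₁/n = 190·361/1656 = 41.4191
Stratum 2 (Smokers): n₁ = 1560, n₀ = 2126, n = 3686; a·n₀/n = 414·2126/3686 = 238.7857; c·n₁/n = 695·1560/3686 = 294.1400
RR_MH = (12.5121 + 238.7857) / (41.4191 + 294.1400) = 251.2978 / 335.5591 = 0.74889

0.75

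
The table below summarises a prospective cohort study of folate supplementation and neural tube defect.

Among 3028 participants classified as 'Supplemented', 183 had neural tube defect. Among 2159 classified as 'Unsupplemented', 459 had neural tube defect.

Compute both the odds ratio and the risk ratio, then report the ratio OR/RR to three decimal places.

From the description: a = 183, b = 2845, c = 459, d = 1700.
OR = (183·1700)/(2845·459) = 311100/1305855 = 0.23823
Risk in exposed = 183/3028 = 0.06044; risk in unexposed = 459/2159 = 0.21260; RR = 0.28427
OR/RR = 0.23823 / 0.28427 = 0.83805
The outcome is not rare, so the OR lies further from 1 than the RR.

0.838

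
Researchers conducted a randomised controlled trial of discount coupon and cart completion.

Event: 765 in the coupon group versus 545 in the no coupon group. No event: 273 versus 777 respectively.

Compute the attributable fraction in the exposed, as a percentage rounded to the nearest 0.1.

44.1

From the description: a = 765, b = 273, c = 545, d = 777.
Risk in exposed = 765/1038 = 0.73699; risk in unexposed = 545/1322 = 0.41225.
RR = 0.73699/0.41225 = 1.78772
AR% = (RR − 1)/RR × 100 = (1.78772 − 1)/1.78772 × 100 = 44.0628%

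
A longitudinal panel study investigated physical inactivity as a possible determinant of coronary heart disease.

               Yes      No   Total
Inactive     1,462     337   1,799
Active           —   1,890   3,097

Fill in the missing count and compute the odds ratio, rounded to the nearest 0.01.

6.79

The missing cell is in the unexposed row: 3097 − 1890 = 1207.
So a = 1462, b = 337, c = 1207, d = 1890.
OR = (a·d)/(b·c) = (1462 × 1890) / (337 × 1207) = 2763180 / 406759 = 6.79316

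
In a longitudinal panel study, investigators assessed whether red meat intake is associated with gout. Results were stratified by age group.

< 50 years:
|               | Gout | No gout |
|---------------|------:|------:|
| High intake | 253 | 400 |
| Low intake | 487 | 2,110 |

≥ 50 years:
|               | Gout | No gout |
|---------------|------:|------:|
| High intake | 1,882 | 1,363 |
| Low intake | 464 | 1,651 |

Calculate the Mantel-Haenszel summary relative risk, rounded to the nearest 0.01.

2.49

RR_MH = Σ(aᵢ·n₀ᵢ/nᵢ) / Σ(cᵢ·n₁ᵢ/nᵢ), with n₁ᵢ = aᵢ+bᵢ (exposed), n₀ᵢ = cᵢ+dᵢ (unexposed), nᵢ = n₁ᵢ+n₀ᵢ.
Stratum 1 (< 50 years): n₁ = 653, n₀ = 2597, n = 3250; a·n₀/n = 253·2597/3250 = 202.1665; c·n₁/n = 487·653/3250 = 97.8495
Stratum 2 (≥ 50 years): n₁ = 3245, n₀ = 2115, n = 5360; a·n₀/n = 1882·2115/5360 = 742.6175; c·n₁/n = 464·3245/5360 = 280.9104
RR_MH = (202.1665 + 742.6175) / (97.8495 + 280.9104) = 944.7840 / 378.7600 = 2.49441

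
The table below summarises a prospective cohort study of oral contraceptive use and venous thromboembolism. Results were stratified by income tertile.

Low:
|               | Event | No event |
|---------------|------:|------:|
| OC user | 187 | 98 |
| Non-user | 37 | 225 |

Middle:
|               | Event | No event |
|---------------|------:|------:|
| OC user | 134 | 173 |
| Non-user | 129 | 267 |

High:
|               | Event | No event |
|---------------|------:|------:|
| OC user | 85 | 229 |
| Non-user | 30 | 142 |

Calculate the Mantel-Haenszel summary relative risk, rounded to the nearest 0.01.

RR_MH = Σ(aᵢ·n₀ᵢ/nᵢ) / Σ(cᵢ·n₁ᵢ/nᵢ), with n₁ᵢ = aᵢ+bᵢ (exposed), n₀ᵢ = cᵢ+dᵢ (unexposed), nᵢ = n₁ᵢ+n₀ᵢ.
Stratum 1 (Low): n₁ = 285, n₀ = 262, n = 547; a·n₀/n = 187·262/547 = 89.5686; c·n₁/n = 37·285/547 = 19.2779
Stratum 2 (Middle): n₁ = 307, n₀ = 396, n = 703; a·n₀/n = 134·396/703 = 75.4822; c·n₁/n = 129·307/703 = 56.3343
Stratum 3 (High): n₁ = 314, n₀ = 172, n = 486; a·n₀/n = 85·172/486 = 30.0823; c·n₁/n = 30·314/486 = 19.3827
RR_MH = (89.5686 + 75.4822 + 30.0823) / (19.2779 + 56.3343 + 19.3827) = 195.1331 / 94.9949 = 2.05414

2.05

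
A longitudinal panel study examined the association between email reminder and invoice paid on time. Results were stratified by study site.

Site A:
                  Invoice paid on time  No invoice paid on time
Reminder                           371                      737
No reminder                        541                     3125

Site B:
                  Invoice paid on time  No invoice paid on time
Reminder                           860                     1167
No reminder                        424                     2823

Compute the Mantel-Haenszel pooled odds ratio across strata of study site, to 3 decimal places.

3.965

OR_MH = Σ(aᵢdᵢ/nᵢ) / Σ(bᵢcᵢ/nᵢ), where nᵢ is the stratum total.
Stratum 1 (Site A): n = 4774; a·d/n = 371·3125/4774 = 242.8519; b·c/n = 737·541/4774 = 83.5184
Stratum 2 (Site B): n = 5274; a·d/n = 860·2823/5274 = 460.3299; b·c/n = 1167·424/5274 = 93.8203
OR_MH = (242.8519 + 460.3299) / (83.5184 + 93.8203) = 703.1818 / 177.3387 = 3.96519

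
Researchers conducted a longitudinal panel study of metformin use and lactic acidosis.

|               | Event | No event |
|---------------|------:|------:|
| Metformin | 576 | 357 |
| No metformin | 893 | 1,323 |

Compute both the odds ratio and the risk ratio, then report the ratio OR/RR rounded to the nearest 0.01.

1.56

Cells: a = 576, b = 357, c = 893, d = 1323.
OR = (576·1323)/(357·893) = 762048/318801 = 2.39036
Risk in exposed = 576/933 = 0.61736; risk in unexposed = 893/2216 = 0.40298; RR = 1.53200
OR/RR = 2.39036 / 1.53200 = 1.56028
The outcome is not rare, so the OR lies further from 1 than the RR.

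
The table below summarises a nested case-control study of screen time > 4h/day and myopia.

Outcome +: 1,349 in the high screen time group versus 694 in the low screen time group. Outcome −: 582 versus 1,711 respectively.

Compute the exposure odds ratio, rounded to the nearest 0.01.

From the description: a = 1349, b = 582, c = 694, d = 1711.
OR = (a·d)/(b·c) = (1349 × 1711) / (582 × 694) = 2308139 / 403908 = 5.71452
The odds of myopia are about 5.71 times as high in the high screen time group.

5.71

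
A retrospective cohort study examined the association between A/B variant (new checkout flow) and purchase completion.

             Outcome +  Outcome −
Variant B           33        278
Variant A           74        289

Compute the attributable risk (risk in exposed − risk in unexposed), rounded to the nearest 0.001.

-0.098

Cells: a = 33, b = 278, c = 74, d = 289.
Risk in exposed = 33/311 = 0.106109; risk in unexposed = 74/363 = 0.203857.
Risk difference = 0.106109 − 0.203857 = -0.097747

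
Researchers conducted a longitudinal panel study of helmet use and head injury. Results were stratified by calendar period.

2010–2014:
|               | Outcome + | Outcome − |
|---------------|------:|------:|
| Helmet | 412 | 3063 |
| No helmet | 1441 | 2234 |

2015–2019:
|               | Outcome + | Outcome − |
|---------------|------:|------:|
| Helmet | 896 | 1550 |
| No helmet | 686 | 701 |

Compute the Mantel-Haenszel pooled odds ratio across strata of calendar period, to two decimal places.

0.33

OR_MH = Σ(aᵢdᵢ/nᵢ) / Σ(bᵢcᵢ/nᵢ), where nᵢ is the stratum total.
Stratum 1 (2010–2014): n = 7150; a·d/n = 412·2234/7150 = 128.7284; b·c/n = 3063·1441/7150 = 617.3123
Stratum 2 (2015–2019): n = 3833; a·d/n = 896·701/3833 = 163.8654; b·c/n = 1550·686/3833 = 277.4067
OR_MH = (128.7284 + 163.8654) / (617.3123 + 277.4067) = 292.5938 / 894.7190 = 0.32702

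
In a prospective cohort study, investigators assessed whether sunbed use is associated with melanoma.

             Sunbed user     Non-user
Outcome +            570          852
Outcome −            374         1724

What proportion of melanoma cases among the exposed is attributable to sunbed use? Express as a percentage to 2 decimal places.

Reading the table with exposure as columns: a = 570 (Sunbed user, case), b = 374 (Sunbed user, non-case), c = 852 (Non-user, case), d = 1724.
Risk in exposed = 570/944 = 0.60381; risk in unexposed = 852/2576 = 0.33075.
RR = 0.60381/0.33075 = 1.82561
AR% = (RR − 1)/RR × 100 = (1.82561 − 1)/1.82561 × 100 = 45.2239%

45.22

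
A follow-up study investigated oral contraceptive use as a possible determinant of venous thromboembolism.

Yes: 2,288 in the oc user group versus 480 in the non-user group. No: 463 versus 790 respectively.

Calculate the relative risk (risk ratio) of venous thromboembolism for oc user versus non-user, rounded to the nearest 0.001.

From the description: a = 2288, b = 463, c = 480, d = 790.
Risk in exposed = 2288/2751 = 0.83170; risk in unexposed = 480/1270 = 0.37795.
RR = 0.83170 / 0.37795 = 2.20053
The risk among the exposed is 2.20 times that among the unexposed.

2.201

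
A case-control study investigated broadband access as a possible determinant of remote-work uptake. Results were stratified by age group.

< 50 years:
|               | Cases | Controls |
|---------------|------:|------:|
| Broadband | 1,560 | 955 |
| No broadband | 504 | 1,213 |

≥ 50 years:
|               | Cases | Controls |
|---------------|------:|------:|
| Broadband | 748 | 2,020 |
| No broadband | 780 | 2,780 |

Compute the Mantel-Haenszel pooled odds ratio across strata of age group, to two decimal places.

2.14

OR_MH = Σ(aᵢdᵢ/nᵢ) / Σ(bᵢcᵢ/nᵢ), where nᵢ is the stratum total.
Stratum 1 (< 50 years): n = 4232; a·d/n = 1560·1213/4232 = 447.1361; b·c/n = 955·504/4232 = 113.7335
Stratum 2 (≥ 50 years): n = 6328; a·d/n = 748·2780/6328 = 328.6094; b·c/n = 2020·780/6328 = 248.9886
OR_MH = (447.1361 + 328.6094) / (113.7335 + 248.9886) = 775.7455 / 362.7221 = 2.13868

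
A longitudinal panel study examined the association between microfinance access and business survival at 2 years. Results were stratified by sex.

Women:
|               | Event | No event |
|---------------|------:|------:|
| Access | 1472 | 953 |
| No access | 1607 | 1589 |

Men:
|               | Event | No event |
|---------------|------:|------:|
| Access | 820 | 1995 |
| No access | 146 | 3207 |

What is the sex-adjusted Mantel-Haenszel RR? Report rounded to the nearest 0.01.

1.69

RR_MH = Σ(aᵢ·n₀ᵢ/nᵢ) / Σ(cᵢ·n₁ᵢ/nᵢ), with n₁ᵢ = aᵢ+bᵢ (exposed), n₀ᵢ = cᵢ+dᵢ (unexposed), nᵢ = n₁ᵢ+n₀ᵢ.
Stratum 1 (Women): n₁ = 2425, n₀ = 3196, n = 5621; a·n₀/n = 1472·3196/5621 = 836.9529; c·n₁/n = 1607·2425/5621 = 693.2886
Stratum 2 (Men): n₁ = 2815, n₀ = 3353, n = 6168; a·n₀/n = 820·3353/6168 = 445.7620; c·n₁/n = 146·2815/6168 = 66.6326
RR_MH = (836.9529 + 445.7620) / (693.2886 + 66.6326) = 1282.7149 / 759.9212 = 1.68796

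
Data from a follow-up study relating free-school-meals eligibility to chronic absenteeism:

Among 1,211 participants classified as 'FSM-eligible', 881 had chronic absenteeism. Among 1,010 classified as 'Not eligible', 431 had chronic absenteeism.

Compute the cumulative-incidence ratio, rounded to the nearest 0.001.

From the description: a = 881, b = 330, c = 431, d = 579.
Risk in exposed = 881/1211 = 0.72750; risk in unexposed = 431/1010 = 0.42673.
RR = 0.72750 / 0.42673 = 1.70481
The risk among the exposed is 1.70 times that among the unexposed.

1.705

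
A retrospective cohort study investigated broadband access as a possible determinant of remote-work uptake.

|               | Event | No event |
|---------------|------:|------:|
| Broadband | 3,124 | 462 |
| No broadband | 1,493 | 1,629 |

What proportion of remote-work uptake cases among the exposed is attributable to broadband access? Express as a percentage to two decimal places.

45.11

Cells: a = 3124, b = 462, c = 1493, d = 1629.
Risk in exposed = 3124/3586 = 0.87117; risk in unexposed = 1493/3122 = 0.47822.
RR = 0.87117/0.47822 = 1.82169
AR% = (RR − 1)/RR × 100 = (1.82169 − 1)/1.82169 × 100 = 45.1058%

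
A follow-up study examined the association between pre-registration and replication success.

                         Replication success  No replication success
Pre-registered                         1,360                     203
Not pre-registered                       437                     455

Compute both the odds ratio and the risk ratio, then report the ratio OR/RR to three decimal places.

3.927

Cells: a = 1360, b = 203, c = 437, d = 455.
OR = (1360·455)/(203·437) = 618800/88711 = 6.97546
Risk in exposed = 1360/1563 = 0.87012; risk in unexposed = 437/892 = 0.48991; RR = 1.77608
OR/RR = 6.97546 / 1.77608 = 3.92744
The outcome is not rare, so the OR lies further from 1 than the RR.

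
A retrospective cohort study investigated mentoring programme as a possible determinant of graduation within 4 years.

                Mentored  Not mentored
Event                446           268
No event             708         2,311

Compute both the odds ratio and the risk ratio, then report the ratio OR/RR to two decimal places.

1.46

Reading the table with exposure as columns: a = 446 (Mentored, case), b = 708 (Mentored, non-case), c = 268 (Not mentored, case), d = 2311.
OR = (446·2311)/(708·268) = 1030706/189744 = 5.43209
Risk in exposed = 446/1154 = 0.38648; risk in unexposed = 268/2579 = 0.10392; RR = 3.71917
OR/RR = 5.43209 / 3.71917 = 1.46057
The outcome is not rare, so the OR lies further from 1 than the RR.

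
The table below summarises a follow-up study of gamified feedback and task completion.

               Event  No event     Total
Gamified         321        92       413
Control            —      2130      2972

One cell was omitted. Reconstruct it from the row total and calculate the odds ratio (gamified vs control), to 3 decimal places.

8.826

The missing cell is in the unexposed row: 2972 − 2130 = 842.
So a = 321, b = 92, c = 842, d = 2130.
OR = (a·d)/(b·c) = (321 × 2130) / (92 × 842) = 683730 / 77464 = 8.82642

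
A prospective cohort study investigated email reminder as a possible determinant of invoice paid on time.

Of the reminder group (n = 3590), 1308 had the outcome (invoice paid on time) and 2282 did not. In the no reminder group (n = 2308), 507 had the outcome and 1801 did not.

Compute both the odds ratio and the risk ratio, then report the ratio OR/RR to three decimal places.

1.228

From the description: a = 1308, b = 2282, c = 507, d = 1801.
OR = (1308·1801)/(2282·507) = 2355708/1156974 = 2.03609
Risk in exposed = 1308/3590 = 0.36435; risk in unexposed = 507/2308 = 0.21967; RR = 1.65860
OR/RR = 2.03609 / 1.65860 = 1.22760
The outcome is not rare, so the OR lies further from 1 than the RR.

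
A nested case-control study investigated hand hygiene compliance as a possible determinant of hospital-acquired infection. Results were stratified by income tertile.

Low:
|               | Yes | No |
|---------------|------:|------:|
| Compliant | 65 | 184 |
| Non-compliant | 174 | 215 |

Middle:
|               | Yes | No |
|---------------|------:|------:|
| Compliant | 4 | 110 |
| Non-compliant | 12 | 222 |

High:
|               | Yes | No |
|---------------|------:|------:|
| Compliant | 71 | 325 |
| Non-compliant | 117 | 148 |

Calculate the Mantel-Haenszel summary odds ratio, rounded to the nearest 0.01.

OR_MH = Σ(aᵢdᵢ/nᵢ) / Σ(bᵢcᵢ/nᵢ), where nᵢ is the stratum total.
Stratum 1 (Low): n = 638; a·d/n = 65·215/638 = 21.9044; b·c/n = 184·174/638 = 50.1818
Stratum 2 (Middle): n = 348; a·d/n = 4·222/348 = 2.5517; b·c/n = 110·12/348 = 3.7931
Stratum 3 (High): n = 661; a·d/n = 71·148/661 = 15.8971; b·c/n = 325·117/661 = 57.5265
OR_MH = (21.9044 + 2.5517 + 15.8971) / (50.1818 + 3.7931 + 57.5265) = 40.3532 / 111.5014 = 0.36191

0.36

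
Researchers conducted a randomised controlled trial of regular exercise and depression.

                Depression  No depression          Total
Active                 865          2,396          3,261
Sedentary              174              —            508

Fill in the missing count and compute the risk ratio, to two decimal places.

0.77

The missing cell is in the unexposed row: 508 − 174 = 334.
So a = 865, b = 2396, c = 174, d = 334.
RR = [a/(a+b)] / [c/(c+d)] = (865/3261) / (174/508) = 0.26526/0.34252 = 0.77443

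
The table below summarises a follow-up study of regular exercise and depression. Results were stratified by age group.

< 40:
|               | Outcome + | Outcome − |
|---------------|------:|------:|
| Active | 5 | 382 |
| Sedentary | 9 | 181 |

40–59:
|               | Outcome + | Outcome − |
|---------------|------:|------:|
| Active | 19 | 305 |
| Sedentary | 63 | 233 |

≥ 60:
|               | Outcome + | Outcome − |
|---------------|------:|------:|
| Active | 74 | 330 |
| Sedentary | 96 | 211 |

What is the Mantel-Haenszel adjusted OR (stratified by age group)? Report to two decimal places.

OR_MH = Σ(aᵢdᵢ/nᵢ) / Σ(bᵢcᵢ/nᵢ), where nᵢ is the stratum total.
Stratum 1 (< 40): n = 577; a·d/n = 5·181/577 = 1.5685; b·c/n = 382·9/577 = 5.9584
Stratum 2 (40–59): n = 620; a·d/n = 19·233/620 = 7.1403; b·c/n = 305·63/620 = 30.9919
Stratum 3 (≥ 60): n = 711; a·d/n = 74·211/711 = 21.9606; b·c/n = 330·96/711 = 44.5570
OR_MH = (1.5685 + 7.1403 + 21.9606) / (5.9584 + 30.9919 + 44.5570) = 30.6694 / 81.5073 = 0.37628

0.38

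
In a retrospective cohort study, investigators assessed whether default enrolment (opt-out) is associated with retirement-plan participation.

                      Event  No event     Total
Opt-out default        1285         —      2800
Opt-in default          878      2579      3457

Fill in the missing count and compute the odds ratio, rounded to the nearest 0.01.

The missing cell is in the exposed row: 2800 − 1285 = 1515.
So a = 1285, b = 1515, c = 878, d = 2579.
OR = (a·d)/(b·c) = (1285 × 2579) / (1515 × 878) = 3314015 / 1330170 = 2.49142

2.49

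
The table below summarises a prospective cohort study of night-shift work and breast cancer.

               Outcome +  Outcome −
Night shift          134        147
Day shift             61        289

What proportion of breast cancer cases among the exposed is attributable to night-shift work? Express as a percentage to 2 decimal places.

63.45

Cells: a = 134, b = 147, c = 61, d = 289.
Risk in exposed = 134/281 = 0.47687; risk in unexposed = 61/350 = 0.17429.
RR = 0.47687/0.17429 = 2.73613
AR% = (RR − 1)/RR × 100 = (2.73613 − 1)/2.73613 × 100 = 63.4520%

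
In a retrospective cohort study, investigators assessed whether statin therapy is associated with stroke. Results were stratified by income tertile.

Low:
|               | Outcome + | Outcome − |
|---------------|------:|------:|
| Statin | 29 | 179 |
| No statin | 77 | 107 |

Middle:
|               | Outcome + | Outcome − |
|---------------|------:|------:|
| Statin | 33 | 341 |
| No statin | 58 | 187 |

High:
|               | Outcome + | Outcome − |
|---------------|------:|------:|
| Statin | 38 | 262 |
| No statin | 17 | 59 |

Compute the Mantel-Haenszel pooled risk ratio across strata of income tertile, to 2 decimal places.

RR_MH = Σ(aᵢ·n₀ᵢ/nᵢ) / Σ(cᵢ·n₁ᵢ/nᵢ), with n₁ᵢ = aᵢ+bᵢ (exposed), n₀ᵢ = cᵢ+dᵢ (unexposed), nᵢ = n₁ᵢ+n₀ᵢ.
Stratum 1 (Low): n₁ = 208, n₀ = 184, n = 392; a·n₀/n = 29·184/392 = 13.6122; c·n₁/n = 77·208/392 = 40.8571
Stratum 2 (Middle): n₁ = 374, n₀ = 245, n = 619; a·n₀/n = 33·245/619 = 13.0614; c·n₁/n = 58·374/619 = 35.0436
Stratum 3 (High): n₁ = 300, n₀ = 76, n = 376; a·n₀/n = 38·76/376 = 7.6809; c·n₁/n = 17·300/376 = 13.5638
RR_MH = (13.6122 + 13.0614 + 7.6809) / (40.8571 + 35.0436 + 13.5638) = 34.3545 / 89.4646 = 0.38400

0.38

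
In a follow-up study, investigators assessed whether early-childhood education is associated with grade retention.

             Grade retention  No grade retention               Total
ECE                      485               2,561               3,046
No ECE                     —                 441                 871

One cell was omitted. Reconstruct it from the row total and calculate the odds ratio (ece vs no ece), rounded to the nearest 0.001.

0.194

The missing cell is in the unexposed row: 871 − 441 = 430.
So a = 485, b = 2561, c = 430, d = 441.
OR = (a·d)/(b·c) = (485 × 441) / (2561 × 430) = 213885 / 1101230 = 0.19422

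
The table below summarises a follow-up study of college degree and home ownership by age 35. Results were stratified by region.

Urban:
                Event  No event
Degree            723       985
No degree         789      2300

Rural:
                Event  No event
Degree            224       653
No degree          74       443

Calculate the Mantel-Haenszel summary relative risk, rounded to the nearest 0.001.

1.675

RR_MH = Σ(aᵢ·n₀ᵢ/nᵢ) / Σ(cᵢ·n₁ᵢ/nᵢ), with n₁ᵢ = aᵢ+bᵢ (exposed), n₀ᵢ = cᵢ+dᵢ (unexposed), nᵢ = n₁ᵢ+n₀ᵢ.
Stratum 1 (Urban): n₁ = 1708, n₀ = 3089, n = 4797; a·n₀/n = 723·3089/4797 = 465.5716; c·n₁/n = 789·1708/4797 = 280.9281
Stratum 2 (Rural): n₁ = 877, n₀ = 517, n = 1394; a·n₀/n = 224·517/1394 = 83.0760; c·n₁/n = 74·877/1394 = 46.5552
RR_MH = (465.5716 + 83.0760) / (280.9281 + 46.5552) = 548.6476 / 327.4833 = 1.67535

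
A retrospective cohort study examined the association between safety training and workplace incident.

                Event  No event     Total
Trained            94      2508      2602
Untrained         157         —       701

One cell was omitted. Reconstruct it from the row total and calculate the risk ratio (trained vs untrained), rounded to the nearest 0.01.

0.16

The missing cell is in the unexposed row: 701 − 157 = 544.
So a = 94, b = 2508, c = 157, d = 544.
RR = [a/(a+b)] / [c/(c+d)] = (94/2602) / (157/701) = 0.03613/0.22397 = 0.16130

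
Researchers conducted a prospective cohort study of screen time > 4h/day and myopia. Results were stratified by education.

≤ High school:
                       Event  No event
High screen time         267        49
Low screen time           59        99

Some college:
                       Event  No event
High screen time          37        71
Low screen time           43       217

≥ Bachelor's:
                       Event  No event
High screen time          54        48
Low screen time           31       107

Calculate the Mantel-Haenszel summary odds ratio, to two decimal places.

4.94

OR_MH = Σ(aᵢdᵢ/nᵢ) / Σ(bᵢcᵢ/nᵢ), where nᵢ is the stratum total.
Stratum 1 (≤ High school): n = 474; a·d/n = 267·99/474 = 55.7658; b·c/n = 49·59/474 = 6.0992
Stratum 2 (Some college): n = 368; a·d/n = 37·217/368 = 21.8179; b·c/n = 71·43/368 = 8.2962
Stratum 3 (≥ Bachelor's): n = 240; a·d/n = 54·107/240 = 24.0750; b·c/n = 48·31/240 = 6.2000
OR_MH = (55.7658 + 21.8179 + 24.0750) / (6.0992 + 8.2962 + 6.2000) = 101.6588 / 20.5954 = 4.93600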